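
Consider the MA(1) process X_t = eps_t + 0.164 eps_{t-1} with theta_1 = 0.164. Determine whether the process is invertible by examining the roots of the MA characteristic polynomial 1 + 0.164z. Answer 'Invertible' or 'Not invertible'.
\text{Invertible}

The MA(q) characteristic polynomial is P(z) = 1 + 0.164z.
Invertibility requires all roots to lie outside the unit circle, i.e. |z| > 1 for every root.
This is linear in z: 1 + (0.164) z = 0  =>  z = -1/(0.164) = -6.097561,  |z| = 6.097561.
Moduli of all roots: 6.0976.
All moduli strictly greater than 1? Yes.
Verdict: Invertible.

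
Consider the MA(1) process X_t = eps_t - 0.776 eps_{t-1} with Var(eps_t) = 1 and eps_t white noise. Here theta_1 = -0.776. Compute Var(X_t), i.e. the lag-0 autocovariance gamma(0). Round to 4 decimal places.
\gamma(0) = 1.6022

For an MA(q) process X_t = eps_t + sum_i theta_i eps_{t-i} with
Var(eps_t) = sigma^2, the variance is
  gamma(0) = sigma^2 * (1 + sum_i theta_i^2).
  sum_i theta_i^2 = (-0.776)^2 = 0.602176.
  gamma(0) = 1 * (1 + 0.602176) = 1 * 1.602176 = 1.602176, which rounds to 1.6022.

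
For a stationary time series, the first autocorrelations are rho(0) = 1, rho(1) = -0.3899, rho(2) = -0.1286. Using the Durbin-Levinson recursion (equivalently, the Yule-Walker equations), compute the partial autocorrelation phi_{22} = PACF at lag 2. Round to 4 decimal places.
\phi_{22} = -0.3309

The PACF at lag k is phi_{kk}, the last component of the solution
to the Yule-Walker system G_k phi = r_k where
  (G_k)_{ij} = rho(|i - j|), (r_k)_i = rho(i), i,j = 1..k.
Equivalently, Durbin-Levinson gives phi_{kk} iteratively:
  phi_{11} = rho(1)
  phi_{kk} = [rho(k) - sum_{j=1..k-1} phi_{k-1,j} rho(k-j)]
            / [1 - sum_{j=1..k-1} phi_{k-1,j} rho(j)],
  phi_{k,j} = phi_{k-1,j} - phi_{kk} phi_{k-1,k-j},  j = 1..k-1.
Step k = 1:
  phi_11 = rho(1) = -0.3899.
Step k = 2:
  phi_22 = [rho(2) - phi_11 rho(1)] / [1 - phi_11 rho(1)] = [-0.1286 - (-0.3899)(-0.3899)] / [1 - (-0.3899)(-0.3899)]
         = -0.28062201 / 0.84797799 = -0.3309.
Therefore phi_{22} = -0.3309.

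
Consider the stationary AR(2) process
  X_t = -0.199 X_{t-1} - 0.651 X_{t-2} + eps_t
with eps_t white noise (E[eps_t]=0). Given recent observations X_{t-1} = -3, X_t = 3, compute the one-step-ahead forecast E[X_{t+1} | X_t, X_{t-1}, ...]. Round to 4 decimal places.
E[X_{t+1} \mid \mathcal F_t] = 1.3560

For an AR(p) model X_t = c + sum_i phi_i X_{t-i} + eps_t, the
one-step-ahead conditional mean is
  E[X_{t+1} | X_t, ...] = c + sum_i phi_i X_{t+1-i}.
Substitute known values:
  E[X_{t+1} | ...] = (-0.199) * (3) + (-0.651) * (-3)
                   = 1.3560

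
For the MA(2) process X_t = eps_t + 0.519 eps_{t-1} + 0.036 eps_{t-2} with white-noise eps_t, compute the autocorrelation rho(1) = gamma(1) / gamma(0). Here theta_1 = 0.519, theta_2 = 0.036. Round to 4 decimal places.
\rho(1) = 0.4232

For an MA(q) process with theta_0 = 1, the autocovariance is
  gamma(k) = sigma^2 * sum_{i=0..q-k} theta_i * theta_{i+k},
and rho(k) = gamma(k) / gamma(0). Sigma^2 cancels.
  numerator   = (1)*(0.519) + (0.519)*(0.036) = 0.537684.
  denominator = (1)^2 + (0.519)^2 + (0.036)^2 = 1.270657.
  rho(1) = 0.537684 / 1.270657 = 0.4232.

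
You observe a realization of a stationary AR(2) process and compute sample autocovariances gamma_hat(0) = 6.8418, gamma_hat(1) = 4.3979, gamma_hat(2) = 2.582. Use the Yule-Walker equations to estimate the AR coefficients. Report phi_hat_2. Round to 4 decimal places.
\hat\phi_{2} = -0.0610

The Yule-Walker equations for an AR(p) process read, in matrix form,
  Gamma_p phi = r_p,   with   (Gamma_p)_{ij} = gamma(|i - j|),
                       (r_p)_i = gamma(i),   i,j = 1..p.
Substitute the sample gammas (Toeplitz matrix and right-hand side of size 2):
  Gamma_p = [[6.8418, 4.3979], [4.3979, 6.8418]]
  r_p     = [4.3979, 2.582]
Written out:
  6.8418 phi_1 + 4.3979 phi_2 = 4.3979
  4.3979 phi_1 + 6.8418 phi_2 = 2.582
Solve by Cramer's rule:
  det = gamma(0)^2 - gamma(1)^2 = (6.8418)^2 - (4.3979)^2 = 46.81022724 - 19.34152441 = 27.46870283
  phi_hat_1 = [gamma(1) gamma(0) - gamma(1) gamma(2)] / det = [(4.3979)(6.8418) - (4.3979)(2.582)] / 27.46870283 = 18.73417442 / 27.46870283 = 0.682
  phi_hat_2 = [gamma(0) gamma(2) - gamma(1)^2] / det = [(6.8418)(2.582) - (4.3979)^2] / 27.46870283 = -1.67599681 / 27.46870283 = -0.061
So phi_hat = [0.6820, -0.0610].
Therefore phi_hat_2 = -0.0610.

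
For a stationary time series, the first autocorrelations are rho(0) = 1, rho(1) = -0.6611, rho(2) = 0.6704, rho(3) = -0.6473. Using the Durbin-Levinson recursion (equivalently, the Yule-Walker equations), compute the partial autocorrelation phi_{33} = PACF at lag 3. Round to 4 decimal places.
\phi_{33} = -0.2440

The PACF at lag k is phi_{kk}, the last component of the solution
to the Yule-Walker system G_k phi = r_k where
  (G_k)_{ij} = rho(|i - j|), (r_k)_i = rho(i), i,j = 1..k.
Equivalently, Durbin-Levinson gives phi_{kk} iteratively:
  phi_{11} = rho(1)
  phi_{kk} = [rho(k) - sum_{j=1..k-1} phi_{k-1,j} rho(k-j)]
            / [1 - sum_{j=1..k-1} phi_{k-1,j} rho(j)],
  phi_{k,j} = phi_{k-1,j} - phi_{kk} phi_{k-1,k-j},  j = 1..k-1.
Step k = 1:
  phi_11 = rho(1) = -0.6611.
Step k = 2:
  phi_22 = [rho(2) - phi_11 rho(1)] / [1 - phi_11 rho(1)] = [0.6704 - (-0.6611)(-0.6611)] / [1 - (-0.6611)(-0.6611)]
         = 0.23334679 / 0.56294679 = 0.414509.
  Update: phi_21 = phi_11 - phi_22 phi_11 = -0.6611 - (0.414509)(-0.6611) = -0.387068.
Step k = 3:
  phi_33 = [rho(3) - phi_21 rho(2) - phi_22 rho(1)] / [1 - phi_21 rho(1) - phi_22 rho(2)]
    numerator   = -0.6473 - (-0.387068)(0.6704) - (0.414509)(-0.6611) = -0.11377754
    denominator = 1 - (-0.387068)(-0.6611) - (0.414509)(0.6704) = 0.46622233
  phi_33 = -0.11377754 / 0.46622233 = -0.244.
Therefore phi_{33} = -0.2440.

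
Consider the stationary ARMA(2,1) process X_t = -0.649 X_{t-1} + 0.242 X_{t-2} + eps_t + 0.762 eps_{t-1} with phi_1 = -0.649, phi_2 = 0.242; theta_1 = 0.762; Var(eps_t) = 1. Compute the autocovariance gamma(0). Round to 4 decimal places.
\gamma(0) = 1.0975

Multiply the model equation by X_{t-k} and take expectations. With theta_0 = psi_0 = 1 and psi_j the MA(infinity) weights, this gives
  gamma(k) - sum_i phi_i gamma(k-i) = c_k,
  c_k = sigma^2 * sum_{j=k..q} theta_j psi_{j-k}   (c_k = 0 for k > q),
using gamma(-m) = gamma(m).
psi-weights needed (psi_j = theta_j + sum_i phi_i psi_{j-i}):
  psi_1 = theta_1 + phi_1 = 0.762 + (-0.649) = 0.113
Right-hand sides:
  c_0 = sigma^2 (1 + theta_1 psi_1) = 1 * (1 + (0.762)(0.113)) = 1 * 1.086106 = 1.086106
  c_1 = sigma^2 theta_1 = 1 * (0.762) = 0.762
  c_2 = 0
Equations for k = 0, 1, 2 (AR order 2, c_2 = 0):
  (E0) gamma(0) = phi_1 gamma(1) + phi_2 gamma(2) + c_0
  (E1) gamma(1) = phi_1 gamma(0) + phi_2 gamma(1) + c_1
  (E2) gamma(2) = phi_1 gamma(1) + phi_2 gamma(0)
From (E1): gamma(1) = A gamma(0) + B with
  A = phi_1 / (1 - phi_2) = -0.649 / 0.758 = -0.856201,   B = c_1 / (1 - phi_2) = 0.762 / 0.758 = 1.005277.
Insert (E2) into (E0): gamma(0) (1 - phi_2^2) = phi_1 (1 + phi_2) gamma(1) + c_0.
  phi_1 (1 + phi_2) = (-0.649)(1.242) = -0.806058,   1 - phi_2^2 = 0.941436.
Replace gamma(1) by A gamma(0) + B and collect gamma(0):
  gamma(0) [0.941436 - (-0.806058)(-0.856201)] = (-0.806058)(1.005277) + 1.086106
  gamma(0) * 0.251289 = 0.275794
  gamma(0) = 0.275794 / 0.251289 = 1.09752.
Therefore gamma(0) = 1.0975 (to 4 decimal places).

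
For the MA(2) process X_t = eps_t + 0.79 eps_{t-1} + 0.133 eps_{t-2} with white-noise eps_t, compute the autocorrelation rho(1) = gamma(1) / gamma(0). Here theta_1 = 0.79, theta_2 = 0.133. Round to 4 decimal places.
\rho(1) = 0.5452

For an MA(q) process with theta_0 = 1, the autocovariance is
  gamma(k) = sigma^2 * sum_{i=0..q-k} theta_i * theta_{i+k},
and rho(k) = gamma(k) / gamma(0). Sigma^2 cancels.
  numerator   = (1)*(0.79) + (0.79)*(0.133) = 0.89507.
  denominator = (1)^2 + (0.79)^2 + (0.133)^2 = 1.641789.
  rho(1) = 0.89507 / 1.641789 = 0.5452.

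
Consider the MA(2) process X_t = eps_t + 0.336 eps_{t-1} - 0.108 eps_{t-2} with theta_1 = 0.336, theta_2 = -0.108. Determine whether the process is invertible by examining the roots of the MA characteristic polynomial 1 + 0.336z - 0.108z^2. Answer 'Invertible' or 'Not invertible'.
\text{Invertible}

The MA(q) characteristic polynomial is P(z) = 1 + 0.336z - 0.108z^2.
Invertibility requires all roots to lie outside the unit circle, i.e. |z| > 1 for every root.
Set 1 + (0.336) z + (-0.108) z^2 = 0, i.e. a z^2 + b z + c = 0 with a = -0.108, b = 0.336, c = 1.
Discriminant D = b^2 - 4ac = (0.336)^2 - 4*(-0.108)*1 = 0.112896 - (-0.432) = 0.544896.
D >= 0, so the roots are real: z = (-b +/- sqrt(D)) / (2a) = (-0.336 +/- 0.738171) / (-0.216).
  z_1 = (-0.336 + 0.738171) / (-0.216) = -1.8619,   |z_1| = 1.8619.
  z_2 = (-0.336 - 0.738171) / (-0.216) = 4.973,   |z_2| = 4.973.
Moduli of all roots: 1.8619, 4.9730.
All moduli strictly greater than 1? Yes.
Verdict: Invertible.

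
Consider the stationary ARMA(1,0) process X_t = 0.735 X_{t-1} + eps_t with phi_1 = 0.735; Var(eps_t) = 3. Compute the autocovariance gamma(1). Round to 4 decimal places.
\gamma(1) = 4.7958

Multiply the model equation by X_{t-k} and take expectations. With theta_0 = psi_0 = 1 and psi_j the MA(infinity) weights, this gives
  gamma(k) - sum_i phi_i gamma(k-i) = c_k,
  c_k = sigma^2 * sum_{j=k..q} theta_j psi_{j-k}   (c_k = 0 for k > q),
using gamma(-m) = gamma(m).
Pure AR (q = 0): c_0 = sigma^2 = 3, c_k = 0 for k >= 1.
Equations for k = 0 and k = 1 (AR order 1):
  gamma(0) = phi_1 gamma(1) + c_0
  gamma(1) = phi_1 gamma(0) + c_1
Substituting the second into the first: gamma(0) (1 - phi_1^2) = c_0 + phi_1 c_1, so
  gamma(0) = c_0 / (1 - phi_1^2) = 3 / (1 - (0.735)^2) = 3 / 0.459775 = 6.524931.
  gamma(1) = phi_1 gamma(0) = (0.735)(6.524931) = 4.795824.
Therefore gamma(1) = 4.7958 (to 4 decimal places).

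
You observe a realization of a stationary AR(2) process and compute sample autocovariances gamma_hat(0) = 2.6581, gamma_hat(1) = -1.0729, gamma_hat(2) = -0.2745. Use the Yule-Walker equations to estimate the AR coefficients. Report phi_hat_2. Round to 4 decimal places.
\hat\phi_{2} = -0.3180

The Yule-Walker equations for an AR(p) process read, in matrix form,
  Gamma_p phi = r_p,   with   (Gamma_p)_{ij} = gamma(|i - j|),
                       (r_p)_i = gamma(i),   i,j = 1..p.
Substitute the sample gammas (Toeplitz matrix and right-hand side of size 2):
  Gamma_p = [[2.6581, -1.0729], [-1.0729, 2.6581]]
  r_p     = [-1.0729, -0.2745]
Written out:
  2.6581 phi_1 - 1.0729 phi_2 = -1.0729
  -1.0729 phi_1 + 2.6581 phi_2 = -0.2745
Solve by Cramer's rule:
  det = gamma(0)^2 - gamma(1)^2 = (2.6581)^2 - (-1.0729)^2 = 7.06549561 - 1.15111441 = 5.9143812
  phi_hat_1 = [gamma(1) gamma(0) - gamma(1) gamma(2)] / det = [(-1.0729)(2.6581) - (-1.0729)(-0.2745)] / 5.9143812 = -3.14638654 / 5.9143812 = -0.532
  phi_hat_2 = [gamma(0) gamma(2) - gamma(1)^2] / det = [(2.6581)(-0.2745) - (-1.0729)^2] / 5.9143812 = -1.88076286 / 5.9143812 = -0.318
So phi_hat = [-0.5320, -0.3180].
Therefore phi_hat_2 = -0.3180.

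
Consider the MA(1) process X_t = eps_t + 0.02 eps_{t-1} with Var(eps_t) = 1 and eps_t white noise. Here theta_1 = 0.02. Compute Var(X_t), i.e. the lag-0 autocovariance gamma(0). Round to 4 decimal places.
\gamma(0) = 1.0004

For an MA(q) process X_t = eps_t + sum_i theta_i eps_{t-i} with
Var(eps_t) = sigma^2, the variance is
  gamma(0) = sigma^2 * (1 + sum_i theta_i^2).
  sum_i theta_i^2 = (0.02)^2 = 0.0004.
  gamma(0) = 1 * (1 + 0.0004) = 1 * 1.0004 = 1.0004.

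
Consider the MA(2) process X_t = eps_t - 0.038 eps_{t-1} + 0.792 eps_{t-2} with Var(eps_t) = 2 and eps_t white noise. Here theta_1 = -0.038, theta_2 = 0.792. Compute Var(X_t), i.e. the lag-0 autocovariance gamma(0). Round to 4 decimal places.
\gamma(0) = 3.2574

For an MA(q) process X_t = eps_t + sum_i theta_i eps_{t-i} with
Var(eps_t) = sigma^2, the variance is
  gamma(0) = sigma^2 * (1 + sum_i theta_i^2).
  sum_i theta_i^2 = (-0.038)^2 + (0.792)^2 = 0.001444 + 0.627264 = 0.628708.
  gamma(0) = 2 * (1 + 0.628708) = 2 * 1.628708 = 3.257416, which rounds to 3.2574.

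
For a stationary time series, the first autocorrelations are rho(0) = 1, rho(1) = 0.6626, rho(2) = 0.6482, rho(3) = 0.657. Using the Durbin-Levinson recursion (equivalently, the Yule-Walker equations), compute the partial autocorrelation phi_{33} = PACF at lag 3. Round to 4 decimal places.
\phi_{33} = 0.2911

The PACF at lag k is phi_{kk}, the last component of the solution
to the Yule-Walker system G_k phi = r_k where
  (G_k)_{ij} = rho(|i - j|), (r_k)_i = rho(i), i,j = 1..k.
Equivalently, Durbin-Levinson gives phi_{kk} iteratively:
  phi_{11} = rho(1)
  phi_{kk} = [rho(k) - sum_{j=1..k-1} phi_{k-1,j} rho(k-j)]
            / [1 - sum_{j=1..k-1} phi_{k-1,j} rho(j)],
  phi_{k,j} = phi_{k-1,j} - phi_{kk} phi_{k-1,k-j},  j = 1..k-1.
Step k = 1:
  phi_11 = rho(1) = 0.6626.
Step k = 2:
  phi_22 = [rho(2) - phi_11 rho(1)] / [1 - phi_11 rho(1)] = [0.6482 - (0.6626)(0.6626)] / [1 - (0.6626)(0.6626)]
         = 0.20916124 / 0.56096124 = 0.372862.
  Update: phi_21 = phi_11 - phi_22 phi_11 = 0.6626 - (0.372862)(0.6626) = 0.415542.
Step k = 3:
  phi_33 = [rho(3) - phi_21 rho(2) - phi_22 rho(1)] / [1 - phi_21 rho(1) - phi_22 rho(2)]
    numerator   = 0.657 - (0.415542)(0.6482) - (0.372862)(0.6626) = 0.1405875
    denominator = 1 - (0.415542)(0.6626) - (0.372862)(0.6482) = 0.48297292
  phi_33 = 0.1405875 / 0.48297292 = 0.2911.
Therefore phi_{33} = 0.2911.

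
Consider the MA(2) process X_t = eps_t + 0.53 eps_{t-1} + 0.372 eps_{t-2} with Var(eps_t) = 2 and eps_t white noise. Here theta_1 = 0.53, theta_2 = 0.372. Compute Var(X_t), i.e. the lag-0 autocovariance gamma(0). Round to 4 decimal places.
\gamma(0) = 2.8386

For an MA(q) process X_t = eps_t + sum_i theta_i eps_{t-i} with
Var(eps_t) = sigma^2, the variance is
  gamma(0) = sigma^2 * (1 + sum_i theta_i^2).
  sum_i theta_i^2 = (0.53)^2 + (0.372)^2 = 0.2809 + 0.138384 = 0.419284.
  gamma(0) = 2 * (1 + 0.419284) = 2 * 1.419284 = 2.838568, which rounds to 2.8386.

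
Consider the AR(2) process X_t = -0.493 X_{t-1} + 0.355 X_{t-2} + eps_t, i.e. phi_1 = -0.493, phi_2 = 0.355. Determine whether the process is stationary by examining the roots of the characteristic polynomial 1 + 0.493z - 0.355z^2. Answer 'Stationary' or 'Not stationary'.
\text{Stationary}

The AR(p) characteristic polynomial is P(z) = 1 + 0.493z - 0.355z^2.
Stationarity requires all roots to lie outside the unit circle, i.e. |z| > 1 for every root.
Set 1 + (0.493) z + (-0.355) z^2 = 0, i.e. a z^2 + b z + c = 0 with a = -0.355, b = 0.493, c = 1.
Discriminant D = b^2 - 4ac = (0.493)^2 - 4*(-0.355)*1 = 0.243049 - (-1.42) = 1.663049.
D >= 0, so the roots are real: z = (-b +/- sqrt(D)) / (2a) = (-0.493 +/- 1.289593) / (-0.71).
  z_1 = (-0.493 + 1.289593) / (-0.71) = -1.122,   |z_1| = 1.122.
  z_2 = (-0.493 - 1.289593) / (-0.71) = 2.5107,   |z_2| = 2.5107.
Moduli of all roots: 1.1220, 2.5107.
All moduli strictly greater than 1? Yes.
Verdict: Stationary.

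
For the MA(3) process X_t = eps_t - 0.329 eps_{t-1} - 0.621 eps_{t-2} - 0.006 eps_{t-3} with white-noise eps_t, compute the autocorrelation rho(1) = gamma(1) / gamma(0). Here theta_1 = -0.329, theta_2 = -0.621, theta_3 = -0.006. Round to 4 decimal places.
\rho(1) = -0.0810

For an MA(q) process with theta_0 = 1, the autocovariance is
  gamma(k) = sigma^2 * sum_{i=0..q-k} theta_i * theta_{i+k},
and rho(k) = gamma(k) / gamma(0). Sigma^2 cancels.
  numerator   = (1)*(-0.329) + (-0.329)*(-0.621) + (-0.621)*(-0.006) = -0.120965.
  denominator = (1)^2 + (-0.329)^2 + (-0.621)^2 + (-0.006)^2 = 1.493918.
  rho(1) = -0.120965 / 1.493918 = -0.0810.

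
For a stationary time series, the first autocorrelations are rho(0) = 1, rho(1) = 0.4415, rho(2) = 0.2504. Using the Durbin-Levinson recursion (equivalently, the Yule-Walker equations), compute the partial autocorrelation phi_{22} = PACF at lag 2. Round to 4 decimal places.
\phi_{22} = 0.0689

The PACF at lag k is phi_{kk}, the last component of the solution
to the Yule-Walker system G_k phi = r_k where
  (G_k)_{ij} = rho(|i - j|), (r_k)_i = rho(i), i,j = 1..k.
Equivalently, Durbin-Levinson gives phi_{kk} iteratively:
  phi_{11} = rho(1)
  phi_{kk} = [rho(k) - sum_{j=1..k-1} phi_{k-1,j} rho(k-j)]
            / [1 - sum_{j=1..k-1} phi_{k-1,j} rho(j)],
  phi_{k,j} = phi_{k-1,j} - phi_{kk} phi_{k-1,k-j},  j = 1..k-1.
Step k = 1:
  phi_11 = rho(1) = 0.4415.
Step k = 2:
  phi_22 = [rho(2) - phi_11 rho(1)] / [1 - phi_11 rho(1)] = [0.2504 - (0.4415)(0.4415)] / [1 - (0.4415)(0.4415)]
         = 0.05547775 / 0.80507775 = 0.0689.
Therefore phi_{22} = 0.0689.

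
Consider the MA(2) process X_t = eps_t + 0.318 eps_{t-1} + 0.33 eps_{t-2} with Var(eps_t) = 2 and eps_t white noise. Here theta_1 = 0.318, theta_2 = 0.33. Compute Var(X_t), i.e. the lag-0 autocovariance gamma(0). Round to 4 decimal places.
\gamma(0) = 2.4200

For an MA(q) process X_t = eps_t + sum_i theta_i eps_{t-i} with
Var(eps_t) = sigma^2, the variance is
  gamma(0) = sigma^2 * (1 + sum_i theta_i^2).
  sum_i theta_i^2 = (0.318)^2 + (0.33)^2 = 0.101124 + 0.1089 = 0.210024.
  gamma(0) = 2 * (1 + 0.210024) = 2 * 1.210024 = 2.420048, which rounds to 2.4200.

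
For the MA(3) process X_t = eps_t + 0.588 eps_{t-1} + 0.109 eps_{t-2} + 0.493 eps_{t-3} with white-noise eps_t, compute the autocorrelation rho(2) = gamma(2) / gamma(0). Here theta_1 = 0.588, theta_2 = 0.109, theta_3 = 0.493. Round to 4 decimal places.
\rho(2) = 0.2492

For an MA(q) process with theta_0 = 1, the autocovariance is
  gamma(k) = sigma^2 * sum_{i=0..q-k} theta_i * theta_{i+k},
and rho(k) = gamma(k) / gamma(0). Sigma^2 cancels.
  numerator   = (1)*(0.109) + (0.588)*(0.493) = 0.398884.
  denominator = (1)^2 + (0.588)^2 + (0.109)^2 + (0.493)^2 = 1.600674.
  rho(2) = 0.398884 / 1.600674 = 0.2492.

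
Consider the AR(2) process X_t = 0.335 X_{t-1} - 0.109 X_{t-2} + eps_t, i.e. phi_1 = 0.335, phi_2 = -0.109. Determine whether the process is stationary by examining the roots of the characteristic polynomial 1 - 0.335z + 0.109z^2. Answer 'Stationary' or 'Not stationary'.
\text{Stationary}

The AR(p) characteristic polynomial is P(z) = 1 - 0.335z + 0.109z^2.
Stationarity requires all roots to lie outside the unit circle, i.e. |z| > 1 for every root.
Set 1 + (-0.335) z + (0.109) z^2 = 0, i.e. a z^2 + b z + c = 0 with a = 0.109, b = -0.335, c = 1.
Discriminant D = b^2 - 4ac = (-0.335)^2 - 4*(0.109)*1 = 0.112225 - (0.436) = -0.323775.
D < 0, so the roots are the complex-conjugate pair z = (-b +/- i sqrt(-D)) / (2a) = 1.5367 +/- 2.6101i.
For a conjugate pair |z|^2 = z * conj(z) = (product of roots) = c/a = 1/(0.109) = 9.174312, so |z| = sqrt(9.174312) = 3.0289 for both roots.
Moduli of all roots: 3.0289, 3.0289.
All moduli strictly greater than 1? Yes.
Verdict: Stationary.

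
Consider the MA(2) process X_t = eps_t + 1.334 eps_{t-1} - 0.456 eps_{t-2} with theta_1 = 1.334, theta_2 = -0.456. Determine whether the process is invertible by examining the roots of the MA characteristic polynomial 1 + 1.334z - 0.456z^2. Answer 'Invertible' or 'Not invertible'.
\text{Not invertible}

The MA(q) characteristic polynomial is P(z) = 1 + 1.334z - 0.456z^2.
Invertibility requires all roots to lie outside the unit circle, i.e. |z| > 1 for every root.
Set 1 + (1.334) z + (-0.456) z^2 = 0, i.e. a z^2 + b z + c = 0 with a = -0.456, b = 1.334, c = 1.
Discriminant D = b^2 - 4ac = (1.334)^2 - 4*(-0.456)*1 = 1.779556 - (-1.824) = 3.603556.
D >= 0, so the roots are real: z = (-b +/- sqrt(D)) / (2a) = (-1.334 +/- 1.898303) / (-0.912).
  z_1 = (-1.334 + 1.898303) / (-0.912) = -0.6188,   |z_1| = 0.6188.
  z_2 = (-1.334 - 1.898303) / (-0.912) = 3.5442,   |z_2| = 3.5442.
Moduli of all roots: 0.6188, 3.5442.
All moduli strictly greater than 1? No.
Verdict: Not invertible.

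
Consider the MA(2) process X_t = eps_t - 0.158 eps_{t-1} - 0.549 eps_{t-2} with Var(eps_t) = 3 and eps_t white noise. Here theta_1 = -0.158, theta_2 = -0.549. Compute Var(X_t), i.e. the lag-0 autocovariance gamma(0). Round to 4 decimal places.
\gamma(0) = 3.9791

For an MA(q) process X_t = eps_t + sum_i theta_i eps_{t-i} with
Var(eps_t) = sigma^2, the variance is
  gamma(0) = sigma^2 * (1 + sum_i theta_i^2).
  sum_i theta_i^2 = (-0.158)^2 + (-0.549)^2 = 0.024964 + 0.301401 = 0.326365.
  gamma(0) = 3 * (1 + 0.326365) = 3 * 1.326365 = 3.979095, which rounds to 3.9791.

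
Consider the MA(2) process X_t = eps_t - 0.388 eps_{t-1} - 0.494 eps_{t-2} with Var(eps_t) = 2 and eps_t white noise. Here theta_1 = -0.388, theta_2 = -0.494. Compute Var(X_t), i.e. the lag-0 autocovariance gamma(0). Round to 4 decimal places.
\gamma(0) = 2.7892

For an MA(q) process X_t = eps_t + sum_i theta_i eps_{t-i} with
Var(eps_t) = sigma^2, the variance is
  gamma(0) = sigma^2 * (1 + sum_i theta_i^2).
  sum_i theta_i^2 = (-0.388)^2 + (-0.494)^2 = 0.150544 + 0.244036 = 0.39458.
  gamma(0) = 2 * (1 + 0.39458) = 2 * 1.39458 = 2.78916, which rounds to 2.7892.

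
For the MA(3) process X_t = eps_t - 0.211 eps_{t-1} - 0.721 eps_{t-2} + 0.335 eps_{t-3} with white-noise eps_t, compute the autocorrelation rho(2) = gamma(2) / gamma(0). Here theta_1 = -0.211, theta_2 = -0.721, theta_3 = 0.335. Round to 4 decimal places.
\rho(2) = -0.4722

For an MA(q) process with theta_0 = 1, the autocovariance is
  gamma(k) = sigma^2 * sum_{i=0..q-k} theta_i * theta_{i+k},
and rho(k) = gamma(k) / gamma(0). Sigma^2 cancels.
  numerator   = (1)*(-0.721) + (-0.211)*(0.335) = -0.791685.
  denominator = (1)^2 + (-0.211)^2 + (-0.721)^2 + (0.335)^2 = 1.676587.
  rho(2) = -0.791685 / 1.676587 = -0.4722.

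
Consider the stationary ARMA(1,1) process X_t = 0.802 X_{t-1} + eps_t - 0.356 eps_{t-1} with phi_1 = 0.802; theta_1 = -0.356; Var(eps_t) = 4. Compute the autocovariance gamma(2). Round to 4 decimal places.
\gamma(2) = 2.8651

Multiply the model equation by X_{t-k} and take expectations. With theta_0 = psi_0 = 1 and psi_j the MA(infinity) weights, this gives
  gamma(k) - sum_i phi_i gamma(k-i) = c_k,
  c_k = sigma^2 * sum_{j=k..q} theta_j psi_{j-k}   (c_k = 0 for k > q),
using gamma(-m) = gamma(m).
psi-weights needed (psi_j = theta_j + sum_i phi_i psi_{j-i}):
  psi_1 = theta_1 + phi_1 = -0.356 + (0.802) = 0.446
Right-hand sides:
  c_0 = sigma^2 (1 + theta_1 psi_1) = 4 * (1 + (-0.356)(0.446)) = 4 * 0.841224 = 3.364896
  c_1 = sigma^2 theta_1 = 4 * (-0.356) = -1.424
  c_2 = 0
Equations for k = 0 and k = 1 (AR order 1):
  gamma(0) = phi_1 gamma(1) + c_0
  gamma(1) = phi_1 gamma(0) + c_1
Substituting the second into the first: gamma(0) (1 - phi_1^2) = c_0 + phi_1 c_1, so
  gamma(0) = (c_0 + phi_1 c_1) / (1 - phi_1^2) = (3.364896 + (0.802)(-1.424)) / (1 - (0.802)^2) = 2.222848 / 0.356796 = 6.230025.
  gamma(1) = phi_1 gamma(0) + c_1 = (0.802)(6.230025) + (-1.424) = 3.57248.
For k = 2 (> q): gamma(2) = phi_1 gamma(1) = (0.802)(3.57248) = 2.865129.
Therefore gamma(2) = 2.8651 (to 4 decimal places).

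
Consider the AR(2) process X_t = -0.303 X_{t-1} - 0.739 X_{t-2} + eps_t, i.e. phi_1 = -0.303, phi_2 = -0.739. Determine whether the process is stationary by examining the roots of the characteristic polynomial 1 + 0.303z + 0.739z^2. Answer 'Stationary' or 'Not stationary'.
\text{Stationary}

The AR(p) characteristic polynomial is P(z) = 1 + 0.303z + 0.739z^2.
Stationarity requires all roots to lie outside the unit circle, i.e. |z| > 1 for every root.
Set 1 + (0.303) z + (0.739) z^2 = 0, i.e. a z^2 + b z + c = 0 with a = 0.739, b = 0.303, c = 1.
Discriminant D = b^2 - 4ac = (0.303)^2 - 4*(0.739)*1 = 0.091809 - (2.956) = -2.864191.
D < 0, so the roots are the complex-conjugate pair z = (-b +/- i sqrt(-D)) / (2a) = -0.205 +/- 1.1451i.
For a conjugate pair |z|^2 = z * conj(z) = (product of roots) = c/a = 1/(0.739) = 1.35318, so |z| = sqrt(1.35318) = 1.1633 for both roots.
Moduli of all roots: 1.1633, 1.1633.
All moduli strictly greater than 1? Yes.
Verdict: Stationary.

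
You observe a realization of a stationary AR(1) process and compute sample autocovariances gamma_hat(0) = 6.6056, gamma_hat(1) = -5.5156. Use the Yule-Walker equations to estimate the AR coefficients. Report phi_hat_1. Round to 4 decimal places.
\hat\phi_{1} = -0.8350

The Yule-Walker equations for an AR(p) process read, in matrix form,
  Gamma_p phi = r_p,   with   (Gamma_p)_{ij} = gamma(|i - j|),
                       (r_p)_i = gamma(i),   i,j = 1..p.
Substitute the sample gammas (Toeplitz matrix and right-hand side of size 1):
  Gamma_p = [[6.6056]]
  r_p     = [-5.5156]
With p = 1 this is the single equation gamma(0) phi_1 = gamma(1):
  phi_hat_1 = gamma(1) / gamma(0) = -5.5156 / 6.6056 = -0.8350.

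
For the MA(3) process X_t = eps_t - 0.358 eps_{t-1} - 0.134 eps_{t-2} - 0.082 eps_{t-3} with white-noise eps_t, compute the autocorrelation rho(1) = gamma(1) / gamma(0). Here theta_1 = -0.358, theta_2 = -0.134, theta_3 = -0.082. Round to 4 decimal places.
\rho(1) = -0.2594

For an MA(q) process with theta_0 = 1, the autocovariance is
  gamma(k) = sigma^2 * sum_{i=0..q-k} theta_i * theta_{i+k},
and rho(k) = gamma(k) / gamma(0). Sigma^2 cancels.
  numerator   = (1)*(-0.358) + (-0.358)*(-0.134) + (-0.134)*(-0.082) = -0.29904.
  denominator = (1)^2 + (-0.358)^2 + (-0.134)^2 + (-0.082)^2 = 1.152844.
  rho(1) = -0.29904 / 1.152844 = -0.2594.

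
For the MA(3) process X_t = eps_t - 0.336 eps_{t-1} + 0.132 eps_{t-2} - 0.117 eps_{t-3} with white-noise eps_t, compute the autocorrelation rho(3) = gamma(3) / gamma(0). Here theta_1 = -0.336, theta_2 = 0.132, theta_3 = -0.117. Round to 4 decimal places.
\rho(3) = -0.1023

For an MA(q) process with theta_0 = 1, the autocovariance is
  gamma(k) = sigma^2 * sum_{i=0..q-k} theta_i * theta_{i+k},
and rho(k) = gamma(k) / gamma(0). Sigma^2 cancels.
  numerator   = (1)*(-0.117) = -0.117.
  denominator = (1)^2 + (-0.336)^2 + (0.132)^2 + (-0.117)^2 = 1.144009.
  rho(3) = -0.117 / 1.144009 = -0.1023.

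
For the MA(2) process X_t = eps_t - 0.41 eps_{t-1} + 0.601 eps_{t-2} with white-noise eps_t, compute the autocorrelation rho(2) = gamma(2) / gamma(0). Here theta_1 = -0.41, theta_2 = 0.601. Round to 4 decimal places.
\rho(2) = 0.3930

For an MA(q) process with theta_0 = 1, the autocovariance is
  gamma(k) = sigma^2 * sum_{i=0..q-k} theta_i * theta_{i+k},
and rho(k) = gamma(k) / gamma(0). Sigma^2 cancels.
  numerator   = (1)*(0.601) = 0.601.
  denominator = (1)^2 + (-0.41)^2 + (0.601)^2 = 1.529301.
  rho(2) = 0.601 / 1.529301 = 0.3930.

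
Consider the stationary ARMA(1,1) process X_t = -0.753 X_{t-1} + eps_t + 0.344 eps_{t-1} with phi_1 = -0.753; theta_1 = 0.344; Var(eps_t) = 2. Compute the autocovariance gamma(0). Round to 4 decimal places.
\gamma(0) = 2.7727

Multiply the model equation by X_{t-k} and take expectations. With theta_0 = psi_0 = 1 and psi_j the MA(infinity) weights, this gives
  gamma(k) - sum_i phi_i gamma(k-i) = c_k,
  c_k = sigma^2 * sum_{j=k..q} theta_j psi_{j-k}   (c_k = 0 for k > q),
using gamma(-m) = gamma(m).
psi-weights needed (psi_j = theta_j + sum_i phi_i psi_{j-i}):
  psi_1 = theta_1 + phi_1 = 0.344 + (-0.753) = -0.409
Right-hand sides:
  c_0 = sigma^2 (1 + theta_1 psi_1) = 2 * (1 + (0.344)(-0.409)) = 2 * 0.859304 = 1.718608
  c_1 = sigma^2 theta_1 = 2 * (0.344) = 0.688
  c_2 = 0
Equations for k = 0 and k = 1 (AR order 1):
  gamma(0) = phi_1 gamma(1) + c_0
  gamma(1) = phi_1 gamma(0) + c_1
Substituting the second into the first: gamma(0) (1 - phi_1^2) = c_0 + phi_1 c_1, so
  gamma(0) = (c_0 + phi_1 c_1) / (1 - phi_1^2) = (1.718608 + (-0.753)(0.688)) / (1 - (-0.753)^2) = 1.200544 / 0.432991 = 2.772677.
Therefore gamma(0) = 2.7727 (to 4 decimal places).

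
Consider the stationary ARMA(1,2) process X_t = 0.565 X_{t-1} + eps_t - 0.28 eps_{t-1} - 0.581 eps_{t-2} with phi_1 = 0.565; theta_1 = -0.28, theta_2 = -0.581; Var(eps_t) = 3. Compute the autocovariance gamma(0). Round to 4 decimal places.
\gamma(0) = 4.0209

Multiply the model equation by X_{t-k} and take expectations. With theta_0 = psi_0 = 1 and psi_j the MA(infinity) weights, this gives
  gamma(k) - sum_i phi_i gamma(k-i) = c_k,
  c_k = sigma^2 * sum_{j=k..q} theta_j psi_{j-k}   (c_k = 0 for k > q),
using gamma(-m) = gamma(m).
psi-weights needed (psi_j = theta_j + sum_i phi_i psi_{j-i}):
  psi_1 = theta_1 + phi_1 = -0.28 + (0.565) = 0.285
  psi_2 = theta_2 + phi_1 psi_1 = -0.581 + (0.565)(0.285) = -0.419975
Right-hand sides:
  c_0 = sigma^2 (1 + theta_1 psi_1 + theta_2 psi_2) = 3 * (1 + (-0.28)(0.285) + (-0.581)(-0.419975)) = 3 * 1.164205 = 3.492616
  c_1 = sigma^2 (theta_1 + theta_2 psi_1) = 3 * (-0.28 + (-0.581)(0.285)) = -1.336755
  c_2 = sigma^2 theta_2 = 3 * (-0.581) = -1.743
Equations for k = 0 and k = 1 (AR order 1):
  gamma(0) = phi_1 gamma(1) + c_0
  gamma(1) = phi_1 gamma(0) + c_1
Substituting the second into the first: gamma(0) (1 - phi_1^2) = c_0 + phi_1 c_1, so
  gamma(0) = (c_0 + phi_1 c_1) / (1 - phi_1^2) = (3.492616 + (0.565)(-1.336755)) / (1 - (0.565)^2) = 2.73735 / 0.680775 = 4.020932.
Therefore gamma(0) = 4.0209 (to 4 decimal places).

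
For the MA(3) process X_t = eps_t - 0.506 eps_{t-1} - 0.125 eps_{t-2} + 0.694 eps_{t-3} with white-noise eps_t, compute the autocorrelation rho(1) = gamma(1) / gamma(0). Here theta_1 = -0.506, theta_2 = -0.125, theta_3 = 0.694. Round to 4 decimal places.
\rho(1) = -0.3020

For an MA(q) process with theta_0 = 1, the autocovariance is
  gamma(k) = sigma^2 * sum_{i=0..q-k} theta_i * theta_{i+k},
and rho(k) = gamma(k) / gamma(0). Sigma^2 cancels.
  numerator   = (1)*(-0.506) + (-0.506)*(-0.125) + (-0.125)*(0.694) = -0.5295.
  denominator = (1)^2 + (-0.506)^2 + (-0.125)^2 + (0.694)^2 = 1.753297.
  rho(1) = -0.5295 / 1.753297 = -0.3020.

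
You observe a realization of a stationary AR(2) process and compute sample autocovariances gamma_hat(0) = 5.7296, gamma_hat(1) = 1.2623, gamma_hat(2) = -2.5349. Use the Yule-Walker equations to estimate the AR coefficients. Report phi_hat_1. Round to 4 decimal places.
\hat\phi_{1} = 0.3340

The Yule-Walker equations for an AR(p) process read, in matrix form,
  Gamma_p phi = r_p,   with   (Gamma_p)_{ij} = gamma(|i - j|),
                       (r_p)_i = gamma(i),   i,j = 1..p.
Substitute the sample gammas (Toeplitz matrix and right-hand side of size 2):
  Gamma_p = [[5.7296, 1.2623], [1.2623, 5.7296]]
  r_p     = [1.2623, -2.5349]
Written out:
  5.7296 phi_1 + 1.2623 phi_2 = 1.2623
  1.2623 phi_1 + 5.7296 phi_2 = -2.5349
Solve by Cramer's rule:
  det = gamma(0)^2 - gamma(1)^2 = (5.7296)^2 - (1.2623)^2 = 32.82831616 - 1.59340129 = 31.23491487
  phi_hat_1 = [gamma(1) gamma(0) - gamma(1) gamma(2)] / det = [(1.2623)(5.7296) - (1.2623)(-2.5349)] / 31.23491487 = 10.43227835 / 31.23491487 = 0.334
  phi_hat_2 = [gamma(0) gamma(2) - gamma(1)^2] / det = [(5.7296)(-2.5349) - (1.2623)^2] / 31.23491487 = -16.11736433 / 31.23491487 = -0.516
So phi_hat = [0.3340, -0.5160].
Therefore phi_hat_1 = 0.3340.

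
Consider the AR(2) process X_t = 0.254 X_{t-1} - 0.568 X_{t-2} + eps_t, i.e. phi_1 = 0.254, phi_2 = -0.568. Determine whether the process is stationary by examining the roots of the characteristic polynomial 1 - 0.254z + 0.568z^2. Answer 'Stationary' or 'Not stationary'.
\text{Stationary}

The AR(p) characteristic polynomial is P(z) = 1 - 0.254z + 0.568z^2.
Stationarity requires all roots to lie outside the unit circle, i.e. |z| > 1 for every root.
Set 1 + (-0.254) z + (0.568) z^2 = 0, i.e. a z^2 + b z + c = 0 with a = 0.568, b = -0.254, c = 1.
Discriminant D = b^2 - 4ac = (-0.254)^2 - 4*(0.568)*1 = 0.064516 - (2.272) = -2.207484.
D < 0, so the roots are the complex-conjugate pair z = (-b +/- i sqrt(-D)) / (2a) = 0.2236 +/- 1.3079i.
For a conjugate pair |z|^2 = z * conj(z) = (product of roots) = c/a = 1/(0.568) = 1.760563, so |z| = sqrt(1.760563) = 1.3269 for both roots.
Moduli of all roots: 1.3269, 1.3269.
All moduli strictly greater than 1? Yes.
Verdict: Stationary.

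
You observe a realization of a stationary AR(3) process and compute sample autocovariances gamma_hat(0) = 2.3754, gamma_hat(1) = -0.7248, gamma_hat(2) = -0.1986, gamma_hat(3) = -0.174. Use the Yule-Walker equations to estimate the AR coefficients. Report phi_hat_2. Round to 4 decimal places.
\hat\phi_{2} = -0.2630

The Yule-Walker equations for an AR(p) process read, in matrix form,
  Gamma_p phi = r_p,   with   (Gamma_p)_{ij} = gamma(|i - j|),
                       (r_p)_i = gamma(i),   i,j = 1..p.
Substitute the sample gammas (Toeplitz matrix and right-hand side of size 3):
  Gamma_p = [[2.3754, -0.7248, -0.1986], [-0.7248, 2.3754, -0.7248], [-0.1986, -0.7248, 2.3754]]
  r_p     = [-0.7248, -0.1986, -0.174]
Written out (R1..R3):
  (R1) 2.3754 phi_1 - 0.7248 phi_2 - 0.1986 phi_3 = -0.7248
  (R2) -0.7248 phi_1 + 2.3754 phi_2 - 0.7248 phi_3 = -0.1986
  (R3) -0.1986 phi_1 - 0.7248 phi_2 + 2.3754 phi_3 = -0.174
Gaussian elimination:
  R2 <- R2 - (-0.7248/2.3754) R1 = R2 - (-0.305128) R1:  2.154244 phi_2 - 0.785398 phi_3 = -0.419756
  R3 <- R3 - (-0.1986/2.3754) R1 = R3 - (-0.083607) R1:  -0.785398 phi_2 + 2.358796 phi_3 = -0.234598
  R3 <- R3 - (-0.785398/2.154244) R2 = R3 - (-0.364582) R2:  2.072454 phi_3 = -0.387634
Back-substitution:
  phi_hat_3 = -0.387634 / 2.072454 = -0.187041
  phi_hat_2 = (-0.419756 - (-0.785398)(-0.187041)) / 2.154244 = -0.263043
  phi_hat_1 = (-0.7248 - (-0.7248)(-0.263043) - (-0.1986)(-0.187041)) / 2.3754 = -0.401027
So phi_hat = [-0.4010, -0.2630, -0.1870].
Therefore phi_hat_2 = -0.2630.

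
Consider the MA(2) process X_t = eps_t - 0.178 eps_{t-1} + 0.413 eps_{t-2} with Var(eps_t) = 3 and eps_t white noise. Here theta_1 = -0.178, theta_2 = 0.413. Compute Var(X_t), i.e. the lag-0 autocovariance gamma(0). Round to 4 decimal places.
\gamma(0) = 3.6068

For an MA(q) process X_t = eps_t + sum_i theta_i eps_{t-i} with
Var(eps_t) = sigma^2, the variance is
  gamma(0) = sigma^2 * (1 + sum_i theta_i^2).
  sum_i theta_i^2 = (-0.178)^2 + (0.413)^2 = 0.031684 + 0.170569 = 0.202253.
  gamma(0) = 3 * (1 + 0.202253) = 3 * 1.202253 = 3.606759, which rounds to 3.6068.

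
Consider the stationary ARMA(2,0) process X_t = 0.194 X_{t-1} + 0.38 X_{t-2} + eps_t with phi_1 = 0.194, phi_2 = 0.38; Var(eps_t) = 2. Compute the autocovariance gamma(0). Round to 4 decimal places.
\gamma(0) = 2.5912

Multiply the model equation by X_{t-k} and take expectations. With theta_0 = psi_0 = 1 and psi_j the MA(infinity) weights, this gives
  gamma(k) - sum_i phi_i gamma(k-i) = c_k,
  c_k = sigma^2 * sum_{j=k..q} theta_j psi_{j-k}   (c_k = 0 for k > q),
using gamma(-m) = gamma(m).
Pure AR (q = 0): c_0 = sigma^2 = 2, c_k = 0 for k >= 1.
Equations for k = 0, 1, 2 (AR order 2, c_2 = 0):
  (E0) gamma(0) = phi_1 gamma(1) + phi_2 gamma(2) + c_0
  (E1) gamma(1) = phi_1 gamma(0) + phi_2 gamma(1) + c_1
  (E2) gamma(2) = phi_1 gamma(1) + phi_2 gamma(0)
From (E1): gamma(1) = A gamma(0) + B with
  A = phi_1 / (1 - phi_2) = 0.194 / 0.62 = 0.312903,   B = c_1 / (1 - phi_2) = 0 / 0.62 = 0.
Insert (E2) into (E0): gamma(0) (1 - phi_2^2) = phi_1 (1 + phi_2) gamma(1) + c_0.
  phi_1 (1 + phi_2) = (0.194)(1.38) = 0.26772,   1 - phi_2^2 = 0.8556.
Replace gamma(1) by A gamma(0) + B and collect gamma(0):
  gamma(0) [0.8556 - (0.26772)(0.312903)] = c_0 = 2
  gamma(0) * 0.77183 = 2
  gamma(0) = 2 / 0.77183 = 2.591246.
Therefore gamma(0) = 2.5912 (to 4 decimal places).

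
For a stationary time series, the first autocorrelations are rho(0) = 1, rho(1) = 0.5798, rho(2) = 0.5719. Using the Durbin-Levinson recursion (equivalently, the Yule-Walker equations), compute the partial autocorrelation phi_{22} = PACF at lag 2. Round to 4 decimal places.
\phi_{22} = 0.3551

The PACF at lag k is phi_{kk}, the last component of the solution
to the Yule-Walker system G_k phi = r_k where
  (G_k)_{ij} = rho(|i - j|), (r_k)_i = rho(i), i,j = 1..k.
Equivalently, Durbin-Levinson gives phi_{kk} iteratively:
  phi_{11} = rho(1)
  phi_{kk} = [rho(k) - sum_{j=1..k-1} phi_{k-1,j} rho(k-j)]
            / [1 - sum_{j=1..k-1} phi_{k-1,j} rho(j)],
  phi_{k,j} = phi_{k-1,j} - phi_{kk} phi_{k-1,k-j},  j = 1..k-1.
Step k = 1:
  phi_11 = rho(1) = 0.5798.
Step k = 2:
  phi_22 = [rho(2) - phi_11 rho(1)] / [1 - phi_11 rho(1)] = [0.5719 - (0.5798)(0.5798)] / [1 - (0.5798)(0.5798)]
         = 0.23573196 / 0.66383196 = 0.3551.
Therefore phi_{22} = 0.3551.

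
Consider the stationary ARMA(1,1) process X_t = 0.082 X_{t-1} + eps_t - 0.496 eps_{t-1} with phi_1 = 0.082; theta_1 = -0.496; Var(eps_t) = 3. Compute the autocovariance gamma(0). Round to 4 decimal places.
\gamma(0) = 3.5177

Multiply the model equation by X_{t-k} and take expectations. With theta_0 = psi_0 = 1 and psi_j the MA(infinity) weights, this gives
  gamma(k) - sum_i phi_i gamma(k-i) = c_k,
  c_k = sigma^2 * sum_{j=k..q} theta_j psi_{j-k}   (c_k = 0 for k > q),
using gamma(-m) = gamma(m).
psi-weights needed (psi_j = theta_j + sum_i phi_i psi_{j-i}):
  psi_1 = theta_1 + phi_1 = -0.496 + (0.082) = -0.414
Right-hand sides:
  c_0 = sigma^2 (1 + theta_1 psi_1) = 3 * (1 + (-0.496)(-0.414)) = 3 * 1.205344 = 3.616032
  c_1 = sigma^2 theta_1 = 3 * (-0.496) = -1.488
  c_2 = 0
Equations for k = 0 and k = 1 (AR order 1):
  gamma(0) = phi_1 gamma(1) + c_0
  gamma(1) = phi_1 gamma(0) + c_1
Substituting the second into the first: gamma(0) (1 - phi_1^2) = c_0 + phi_1 c_1, so
  gamma(0) = (c_0 + phi_1 c_1) / (1 - phi_1^2) = (3.616032 + (0.082)(-1.488)) / (1 - (0.082)^2) = 3.494016 / 0.993276 = 3.517669.
Therefore gamma(0) = 3.5177 (to 4 decimal places).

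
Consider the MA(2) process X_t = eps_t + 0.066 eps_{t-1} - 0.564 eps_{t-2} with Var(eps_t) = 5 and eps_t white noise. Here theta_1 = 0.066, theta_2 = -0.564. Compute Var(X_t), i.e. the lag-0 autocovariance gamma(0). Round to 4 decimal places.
\gamma(0) = 6.6123

For an MA(q) process X_t = eps_t + sum_i theta_i eps_{t-i} with
Var(eps_t) = sigma^2, the variance is
  gamma(0) = sigma^2 * (1 + sum_i theta_i^2).
  sum_i theta_i^2 = (0.066)^2 + (-0.564)^2 = 0.004356 + 0.318096 = 0.322452.
  gamma(0) = 5 * (1 + 0.322452) = 5 * 1.322452 = 6.61226, which rounds to 6.6123.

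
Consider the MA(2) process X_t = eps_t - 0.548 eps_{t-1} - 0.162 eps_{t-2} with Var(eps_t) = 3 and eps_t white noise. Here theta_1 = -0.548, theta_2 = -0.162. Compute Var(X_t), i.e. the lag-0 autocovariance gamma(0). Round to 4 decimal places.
\gamma(0) = 3.9796

For an MA(q) process X_t = eps_t + sum_i theta_i eps_{t-i} with
Var(eps_t) = sigma^2, the variance is
  gamma(0) = sigma^2 * (1 + sum_i theta_i^2).
  sum_i theta_i^2 = (-0.548)^2 + (-0.162)^2 = 0.300304 + 0.026244 = 0.326548.
  gamma(0) = 3 * (1 + 0.326548) = 3 * 1.326548 = 3.979644, which rounds to 3.9796.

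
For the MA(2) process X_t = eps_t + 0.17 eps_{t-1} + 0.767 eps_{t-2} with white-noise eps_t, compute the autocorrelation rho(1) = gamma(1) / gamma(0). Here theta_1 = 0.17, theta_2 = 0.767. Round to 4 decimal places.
\rho(1) = 0.1857

For an MA(q) process with theta_0 = 1, the autocovariance is
  gamma(k) = sigma^2 * sum_{i=0..q-k} theta_i * theta_{i+k},
and rho(k) = gamma(k) / gamma(0). Sigma^2 cancels.
  numerator   = (1)*(0.17) + (0.17)*(0.767) = 0.30039.
  denominator = (1)^2 + (0.17)^2 + (0.767)^2 = 1.617189.
  rho(1) = 0.30039 / 1.617189 = 0.1857.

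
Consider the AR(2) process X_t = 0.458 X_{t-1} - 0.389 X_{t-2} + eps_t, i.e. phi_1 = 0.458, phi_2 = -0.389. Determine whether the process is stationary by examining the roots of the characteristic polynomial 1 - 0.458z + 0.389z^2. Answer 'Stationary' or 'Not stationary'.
\text{Stationary}

The AR(p) characteristic polynomial is P(z) = 1 - 0.458z + 0.389z^2.
Stationarity requires all roots to lie outside the unit circle, i.e. |z| > 1 for every root.
Set 1 + (-0.458) z + (0.389) z^2 = 0, i.e. a z^2 + b z + c = 0 with a = 0.389, b = -0.458, c = 1.
Discriminant D = b^2 - 4ac = (-0.458)^2 - 4*(0.389)*1 = 0.209764 - (1.556) = -1.346236.
D < 0, so the roots are the complex-conjugate pair z = (-b +/- i sqrt(-D)) / (2a) = 0.5887 +/- 1.4914i.
For a conjugate pair |z|^2 = z * conj(z) = (product of roots) = c/a = 1/(0.389) = 2.570694, so |z| = sqrt(2.570694) = 1.6033 for both roots.
Moduli of all roots: 1.6033, 1.6033.
All moduli strictly greater than 1? Yes.
Verdict: Stationary.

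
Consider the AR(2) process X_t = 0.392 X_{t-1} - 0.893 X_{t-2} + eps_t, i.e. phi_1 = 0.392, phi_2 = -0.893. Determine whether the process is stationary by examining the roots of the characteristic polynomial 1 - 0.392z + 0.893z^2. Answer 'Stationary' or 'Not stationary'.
\text{Stationary}

The AR(p) characteristic polynomial is P(z) = 1 - 0.392z + 0.893z^2.
Stationarity requires all roots to lie outside the unit circle, i.e. |z| > 1 for every root.
Set 1 + (-0.392) z + (0.893) z^2 = 0, i.e. a z^2 + b z + c = 0 with a = 0.893, b = -0.392, c = 1.
Discriminant D = b^2 - 4ac = (-0.392)^2 - 4*(0.893)*1 = 0.153664 - (3.572) = -3.418336.
D < 0, so the roots are the complex-conjugate pair z = (-b +/- i sqrt(-D)) / (2a) = 0.2195 +/- 1.0352i.
For a conjugate pair |z|^2 = z * conj(z) = (product of roots) = c/a = 1/(0.893) = 1.119821, so |z| = sqrt(1.119821) = 1.0582 for both roots.
Moduli of all roots: 1.0582, 1.0582.
All moduli strictly greater than 1? Yes.
Verdict: Stationary.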